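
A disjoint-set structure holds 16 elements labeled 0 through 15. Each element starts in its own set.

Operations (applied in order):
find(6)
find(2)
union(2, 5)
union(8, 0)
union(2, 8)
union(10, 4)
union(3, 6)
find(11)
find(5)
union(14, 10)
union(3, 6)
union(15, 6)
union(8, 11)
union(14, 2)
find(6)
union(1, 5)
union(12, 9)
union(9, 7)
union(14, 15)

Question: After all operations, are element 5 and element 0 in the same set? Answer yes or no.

Answer: yes

Derivation:
Step 1: find(6) -> no change; set of 6 is {6}
Step 2: find(2) -> no change; set of 2 is {2}
Step 3: union(2, 5) -> merged; set of 2 now {2, 5}
Step 4: union(8, 0) -> merged; set of 8 now {0, 8}
Step 5: union(2, 8) -> merged; set of 2 now {0, 2, 5, 8}
Step 6: union(10, 4) -> merged; set of 10 now {4, 10}
Step 7: union(3, 6) -> merged; set of 3 now {3, 6}
Step 8: find(11) -> no change; set of 11 is {11}
Step 9: find(5) -> no change; set of 5 is {0, 2, 5, 8}
Step 10: union(14, 10) -> merged; set of 14 now {4, 10, 14}
Step 11: union(3, 6) -> already same set; set of 3 now {3, 6}
Step 12: union(15, 6) -> merged; set of 15 now {3, 6, 15}
Step 13: union(8, 11) -> merged; set of 8 now {0, 2, 5, 8, 11}
Step 14: union(14, 2) -> merged; set of 14 now {0, 2, 4, 5, 8, 10, 11, 14}
Step 15: find(6) -> no change; set of 6 is {3, 6, 15}
Step 16: union(1, 5) -> merged; set of 1 now {0, 1, 2, 4, 5, 8, 10, 11, 14}
Step 17: union(12, 9) -> merged; set of 12 now {9, 12}
Step 18: union(9, 7) -> merged; set of 9 now {7, 9, 12}
Step 19: union(14, 15) -> merged; set of 14 now {0, 1, 2, 3, 4, 5, 6, 8, 10, 11, 14, 15}
Set of 5: {0, 1, 2, 3, 4, 5, 6, 8, 10, 11, 14, 15}; 0 is a member.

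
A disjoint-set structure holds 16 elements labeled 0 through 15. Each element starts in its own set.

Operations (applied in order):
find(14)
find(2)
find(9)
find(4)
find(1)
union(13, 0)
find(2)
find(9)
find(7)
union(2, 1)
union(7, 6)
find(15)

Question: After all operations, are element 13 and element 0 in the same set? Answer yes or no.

Answer: yes

Derivation:
Step 1: find(14) -> no change; set of 14 is {14}
Step 2: find(2) -> no change; set of 2 is {2}
Step 3: find(9) -> no change; set of 9 is {9}
Step 4: find(4) -> no change; set of 4 is {4}
Step 5: find(1) -> no change; set of 1 is {1}
Step 6: union(13, 0) -> merged; set of 13 now {0, 13}
Step 7: find(2) -> no change; set of 2 is {2}
Step 8: find(9) -> no change; set of 9 is {9}
Step 9: find(7) -> no change; set of 7 is {7}
Step 10: union(2, 1) -> merged; set of 2 now {1, 2}
Step 11: union(7, 6) -> merged; set of 7 now {6, 7}
Step 12: find(15) -> no change; set of 15 is {15}
Set of 13: {0, 13}; 0 is a member.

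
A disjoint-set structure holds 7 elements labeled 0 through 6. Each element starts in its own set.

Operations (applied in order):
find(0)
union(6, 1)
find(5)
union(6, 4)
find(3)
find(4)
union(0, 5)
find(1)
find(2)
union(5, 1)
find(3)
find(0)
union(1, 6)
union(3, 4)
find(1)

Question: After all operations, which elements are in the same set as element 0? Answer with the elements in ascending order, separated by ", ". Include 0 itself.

Step 1: find(0) -> no change; set of 0 is {0}
Step 2: union(6, 1) -> merged; set of 6 now {1, 6}
Step 3: find(5) -> no change; set of 5 is {5}
Step 4: union(6, 4) -> merged; set of 6 now {1, 4, 6}
Step 5: find(3) -> no change; set of 3 is {3}
Step 6: find(4) -> no change; set of 4 is {1, 4, 6}
Step 7: union(0, 5) -> merged; set of 0 now {0, 5}
Step 8: find(1) -> no change; set of 1 is {1, 4, 6}
Step 9: find(2) -> no change; set of 2 is {2}
Step 10: union(5, 1) -> merged; set of 5 now {0, 1, 4, 5, 6}
Step 11: find(3) -> no change; set of 3 is {3}
Step 12: find(0) -> no change; set of 0 is {0, 1, 4, 5, 6}
Step 13: union(1, 6) -> already same set; set of 1 now {0, 1, 4, 5, 6}
Step 14: union(3, 4) -> merged; set of 3 now {0, 1, 3, 4, 5, 6}
Step 15: find(1) -> no change; set of 1 is {0, 1, 3, 4, 5, 6}
Component of 0: {0, 1, 3, 4, 5, 6}

Answer: 0, 1, 3, 4, 5, 6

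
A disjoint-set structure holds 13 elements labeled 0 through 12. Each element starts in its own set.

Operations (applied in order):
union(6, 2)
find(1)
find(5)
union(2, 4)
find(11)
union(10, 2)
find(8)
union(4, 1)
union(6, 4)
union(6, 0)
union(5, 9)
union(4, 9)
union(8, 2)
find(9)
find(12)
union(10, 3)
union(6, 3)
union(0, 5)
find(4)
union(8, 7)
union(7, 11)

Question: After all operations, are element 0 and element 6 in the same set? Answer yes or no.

Step 1: union(6, 2) -> merged; set of 6 now {2, 6}
Step 2: find(1) -> no change; set of 1 is {1}
Step 3: find(5) -> no change; set of 5 is {5}
Step 4: union(2, 4) -> merged; set of 2 now {2, 4, 6}
Step 5: find(11) -> no change; set of 11 is {11}
Step 6: union(10, 2) -> merged; set of 10 now {2, 4, 6, 10}
Step 7: find(8) -> no change; set of 8 is {8}
Step 8: union(4, 1) -> merged; set of 4 now {1, 2, 4, 6, 10}
Step 9: union(6, 4) -> already same set; set of 6 now {1, 2, 4, 6, 10}
Step 10: union(6, 0) -> merged; set of 6 now {0, 1, 2, 4, 6, 10}
Step 11: union(5, 9) -> merged; set of 5 now {5, 9}
Step 12: union(4, 9) -> merged; set of 4 now {0, 1, 2, 4, 5, 6, 9, 10}
Step 13: union(8, 2) -> merged; set of 8 now {0, 1, 2, 4, 5, 6, 8, 9, 10}
Step 14: find(9) -> no change; set of 9 is {0, 1, 2, 4, 5, 6, 8, 9, 10}
Step 15: find(12) -> no change; set of 12 is {12}
Step 16: union(10, 3) -> merged; set of 10 now {0, 1, 2, 3, 4, 5, 6, 8, 9, 10}
Step 17: union(6, 3) -> already same set; set of 6 now {0, 1, 2, 3, 4, 5, 6, 8, 9, 10}
Step 18: union(0, 5) -> already same set; set of 0 now {0, 1, 2, 3, 4, 5, 6, 8, 9, 10}
Step 19: find(4) -> no change; set of 4 is {0, 1, 2, 3, 4, 5, 6, 8, 9, 10}
Step 20: union(8, 7) -> merged; set of 8 now {0, 1, 2, 3, 4, 5, 6, 7, 8, 9, 10}
Step 21: union(7, 11) -> merged; set of 7 now {0, 1, 2, 3, 4, 5, 6, 7, 8, 9, 10, 11}
Set of 0: {0, 1, 2, 3, 4, 5, 6, 7, 8, 9, 10, 11}; 6 is a member.

Answer: yes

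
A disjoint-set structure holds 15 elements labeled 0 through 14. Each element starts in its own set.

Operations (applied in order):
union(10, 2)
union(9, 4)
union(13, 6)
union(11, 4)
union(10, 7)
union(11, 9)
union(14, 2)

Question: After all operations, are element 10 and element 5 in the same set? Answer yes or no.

Answer: no

Derivation:
Step 1: union(10, 2) -> merged; set of 10 now {2, 10}
Step 2: union(9, 4) -> merged; set of 9 now {4, 9}
Step 3: union(13, 6) -> merged; set of 13 now {6, 13}
Step 4: union(11, 4) -> merged; set of 11 now {4, 9, 11}
Step 5: union(10, 7) -> merged; set of 10 now {2, 7, 10}
Step 6: union(11, 9) -> already same set; set of 11 now {4, 9, 11}
Step 7: union(14, 2) -> merged; set of 14 now {2, 7, 10, 14}
Set of 10: {2, 7, 10, 14}; 5 is not a member.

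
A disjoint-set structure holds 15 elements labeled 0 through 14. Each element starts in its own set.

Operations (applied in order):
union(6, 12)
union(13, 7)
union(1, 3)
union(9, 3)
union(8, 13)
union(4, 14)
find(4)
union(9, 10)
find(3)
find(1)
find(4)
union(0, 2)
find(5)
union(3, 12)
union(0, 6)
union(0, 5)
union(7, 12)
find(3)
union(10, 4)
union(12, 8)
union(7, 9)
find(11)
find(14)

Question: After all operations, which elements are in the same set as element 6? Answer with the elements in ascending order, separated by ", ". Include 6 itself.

Answer: 0, 1, 2, 3, 4, 5, 6, 7, 8, 9, 10, 12, 13, 14

Derivation:
Step 1: union(6, 12) -> merged; set of 6 now {6, 12}
Step 2: union(13, 7) -> merged; set of 13 now {7, 13}
Step 3: union(1, 3) -> merged; set of 1 now {1, 3}
Step 4: union(9, 3) -> merged; set of 9 now {1, 3, 9}
Step 5: union(8, 13) -> merged; set of 8 now {7, 8, 13}
Step 6: union(4, 14) -> merged; set of 4 now {4, 14}
Step 7: find(4) -> no change; set of 4 is {4, 14}
Step 8: union(9, 10) -> merged; set of 9 now {1, 3, 9, 10}
Step 9: find(3) -> no change; set of 3 is {1, 3, 9, 10}
Step 10: find(1) -> no change; set of 1 is {1, 3, 9, 10}
Step 11: find(4) -> no change; set of 4 is {4, 14}
Step 12: union(0, 2) -> merged; set of 0 now {0, 2}
Step 13: find(5) -> no change; set of 5 is {5}
Step 14: union(3, 12) -> merged; set of 3 now {1, 3, 6, 9, 10, 12}
Step 15: union(0, 6) -> merged; set of 0 now {0, 1, 2, 3, 6, 9, 10, 12}
Step 16: union(0, 5) -> merged; set of 0 now {0, 1, 2, 3, 5, 6, 9, 10, 12}
Step 17: union(7, 12) -> merged; set of 7 now {0, 1, 2, 3, 5, 6, 7, 8, 9, 10, 12, 13}
Step 18: find(3) -> no change; set of 3 is {0, 1, 2, 3, 5, 6, 7, 8, 9, 10, 12, 13}
Step 19: union(10, 4) -> merged; set of 10 now {0, 1, 2, 3, 4, 5, 6, 7, 8, 9, 10, 12, 13, 14}
Step 20: union(12, 8) -> already same set; set of 12 now {0, 1, 2, 3, 4, 5, 6, 7, 8, 9, 10, 12, 13, 14}
Step 21: union(7, 9) -> already same set; set of 7 now {0, 1, 2, 3, 4, 5, 6, 7, 8, 9, 10, 12, 13, 14}
Step 22: find(11) -> no change; set of 11 is {11}
Step 23: find(14) -> no change; set of 14 is {0, 1, 2, 3, 4, 5, 6, 7, 8, 9, 10, 12, 13, 14}
Component of 6: {0, 1, 2, 3, 4, 5, 6, 7, 8, 9, 10, 12, 13, 14}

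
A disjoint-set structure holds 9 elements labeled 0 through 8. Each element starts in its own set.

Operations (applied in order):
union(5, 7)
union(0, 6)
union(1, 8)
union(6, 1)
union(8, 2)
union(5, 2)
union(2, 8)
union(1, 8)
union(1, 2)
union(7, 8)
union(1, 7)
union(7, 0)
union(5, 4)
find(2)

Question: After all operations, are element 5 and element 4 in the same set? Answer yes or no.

Step 1: union(5, 7) -> merged; set of 5 now {5, 7}
Step 2: union(0, 6) -> merged; set of 0 now {0, 6}
Step 3: union(1, 8) -> merged; set of 1 now {1, 8}
Step 4: union(6, 1) -> merged; set of 6 now {0, 1, 6, 8}
Step 5: union(8, 2) -> merged; set of 8 now {0, 1, 2, 6, 8}
Step 6: union(5, 2) -> merged; set of 5 now {0, 1, 2, 5, 6, 7, 8}
Step 7: union(2, 8) -> already same set; set of 2 now {0, 1, 2, 5, 6, 7, 8}
Step 8: union(1, 8) -> already same set; set of 1 now {0, 1, 2, 5, 6, 7, 8}
Step 9: union(1, 2) -> already same set; set of 1 now {0, 1, 2, 5, 6, 7, 8}
Step 10: union(7, 8) -> already same set; set of 7 now {0, 1, 2, 5, 6, 7, 8}
Step 11: union(1, 7) -> already same set; set of 1 now {0, 1, 2, 5, 6, 7, 8}
Step 12: union(7, 0) -> already same set; set of 7 now {0, 1, 2, 5, 6, 7, 8}
Step 13: union(5, 4) -> merged; set of 5 now {0, 1, 2, 4, 5, 6, 7, 8}
Step 14: find(2) -> no change; set of 2 is {0, 1, 2, 4, 5, 6, 7, 8}
Set of 5: {0, 1, 2, 4, 5, 6, 7, 8}; 4 is a member.

Answer: yes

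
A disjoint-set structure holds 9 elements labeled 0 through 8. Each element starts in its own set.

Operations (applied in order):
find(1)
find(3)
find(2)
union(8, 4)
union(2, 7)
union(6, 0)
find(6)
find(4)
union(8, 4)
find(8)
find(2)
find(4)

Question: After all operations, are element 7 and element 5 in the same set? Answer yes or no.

Answer: no

Derivation:
Step 1: find(1) -> no change; set of 1 is {1}
Step 2: find(3) -> no change; set of 3 is {3}
Step 3: find(2) -> no change; set of 2 is {2}
Step 4: union(8, 4) -> merged; set of 8 now {4, 8}
Step 5: union(2, 7) -> merged; set of 2 now {2, 7}
Step 6: union(6, 0) -> merged; set of 6 now {0, 6}
Step 7: find(6) -> no change; set of 6 is {0, 6}
Step 8: find(4) -> no change; set of 4 is {4, 8}
Step 9: union(8, 4) -> already same set; set of 8 now {4, 8}
Step 10: find(8) -> no change; set of 8 is {4, 8}
Step 11: find(2) -> no change; set of 2 is {2, 7}
Step 12: find(4) -> no change; set of 4 is {4, 8}
Set of 7: {2, 7}; 5 is not a member.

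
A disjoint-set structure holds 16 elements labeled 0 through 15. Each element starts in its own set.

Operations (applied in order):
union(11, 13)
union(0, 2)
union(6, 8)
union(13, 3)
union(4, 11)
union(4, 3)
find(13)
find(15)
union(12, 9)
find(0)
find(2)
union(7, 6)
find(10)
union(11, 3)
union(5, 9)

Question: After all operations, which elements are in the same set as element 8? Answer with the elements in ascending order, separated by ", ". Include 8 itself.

Step 1: union(11, 13) -> merged; set of 11 now {11, 13}
Step 2: union(0, 2) -> merged; set of 0 now {0, 2}
Step 3: union(6, 8) -> merged; set of 6 now {6, 8}
Step 4: union(13, 3) -> merged; set of 13 now {3, 11, 13}
Step 5: union(4, 11) -> merged; set of 4 now {3, 4, 11, 13}
Step 6: union(4, 3) -> already same set; set of 4 now {3, 4, 11, 13}
Step 7: find(13) -> no change; set of 13 is {3, 4, 11, 13}
Step 8: find(15) -> no change; set of 15 is {15}
Step 9: union(12, 9) -> merged; set of 12 now {9, 12}
Step 10: find(0) -> no change; set of 0 is {0, 2}
Step 11: find(2) -> no change; set of 2 is {0, 2}
Step 12: union(7, 6) -> merged; set of 7 now {6, 7, 8}
Step 13: find(10) -> no change; set of 10 is {10}
Step 14: union(11, 3) -> already same set; set of 11 now {3, 4, 11, 13}
Step 15: union(5, 9) -> merged; set of 5 now {5, 9, 12}
Component of 8: {6, 7, 8}

Answer: 6, 7, 8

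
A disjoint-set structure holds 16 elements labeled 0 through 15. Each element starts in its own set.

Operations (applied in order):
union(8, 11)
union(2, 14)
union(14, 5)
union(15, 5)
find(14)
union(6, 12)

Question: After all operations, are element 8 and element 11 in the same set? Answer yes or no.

Answer: yes

Derivation:
Step 1: union(8, 11) -> merged; set of 8 now {8, 11}
Step 2: union(2, 14) -> merged; set of 2 now {2, 14}
Step 3: union(14, 5) -> merged; set of 14 now {2, 5, 14}
Step 4: union(15, 5) -> merged; set of 15 now {2, 5, 14, 15}
Step 5: find(14) -> no change; set of 14 is {2, 5, 14, 15}
Step 6: union(6, 12) -> merged; set of 6 now {6, 12}
Set of 8: {8, 11}; 11 is a member.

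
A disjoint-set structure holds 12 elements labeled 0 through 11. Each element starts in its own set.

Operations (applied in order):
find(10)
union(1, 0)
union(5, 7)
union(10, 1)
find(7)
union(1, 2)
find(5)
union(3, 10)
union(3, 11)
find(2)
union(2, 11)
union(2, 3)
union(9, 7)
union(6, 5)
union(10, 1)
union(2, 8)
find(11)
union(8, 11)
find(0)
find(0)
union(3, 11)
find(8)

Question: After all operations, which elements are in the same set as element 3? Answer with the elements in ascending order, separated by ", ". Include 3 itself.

Answer: 0, 1, 2, 3, 8, 10, 11

Derivation:
Step 1: find(10) -> no change; set of 10 is {10}
Step 2: union(1, 0) -> merged; set of 1 now {0, 1}
Step 3: union(5, 7) -> merged; set of 5 now {5, 7}
Step 4: union(10, 1) -> merged; set of 10 now {0, 1, 10}
Step 5: find(7) -> no change; set of 7 is {5, 7}
Step 6: union(1, 2) -> merged; set of 1 now {0, 1, 2, 10}
Step 7: find(5) -> no change; set of 5 is {5, 7}
Step 8: union(3, 10) -> merged; set of 3 now {0, 1, 2, 3, 10}
Step 9: union(3, 11) -> merged; set of 3 now {0, 1, 2, 3, 10, 11}
Step 10: find(2) -> no change; set of 2 is {0, 1, 2, 3, 10, 11}
Step 11: union(2, 11) -> already same set; set of 2 now {0, 1, 2, 3, 10, 11}
Step 12: union(2, 3) -> already same set; set of 2 now {0, 1, 2, 3, 10, 11}
Step 13: union(9, 7) -> merged; set of 9 now {5, 7, 9}
Step 14: union(6, 5) -> merged; set of 6 now {5, 6, 7, 9}
Step 15: union(10, 1) -> already same set; set of 10 now {0, 1, 2, 3, 10, 11}
Step 16: union(2, 8) -> merged; set of 2 now {0, 1, 2, 3, 8, 10, 11}
Step 17: find(11) -> no change; set of 11 is {0, 1, 2, 3, 8, 10, 11}
Step 18: union(8, 11) -> already same set; set of 8 now {0, 1, 2, 3, 8, 10, 11}
Step 19: find(0) -> no change; set of 0 is {0, 1, 2, 3, 8, 10, 11}
Step 20: find(0) -> no change; set of 0 is {0, 1, 2, 3, 8, 10, 11}
Step 21: union(3, 11) -> already same set; set of 3 now {0, 1, 2, 3, 8, 10, 11}
Step 22: find(8) -> no change; set of 8 is {0, 1, 2, 3, 8, 10, 11}
Component of 3: {0, 1, 2, 3, 8, 10, 11}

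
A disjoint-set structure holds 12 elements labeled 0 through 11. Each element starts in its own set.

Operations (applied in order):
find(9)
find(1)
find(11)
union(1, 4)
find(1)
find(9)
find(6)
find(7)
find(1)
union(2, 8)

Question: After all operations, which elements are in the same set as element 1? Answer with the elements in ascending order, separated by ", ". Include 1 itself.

Answer: 1, 4

Derivation:
Step 1: find(9) -> no change; set of 9 is {9}
Step 2: find(1) -> no change; set of 1 is {1}
Step 3: find(11) -> no change; set of 11 is {11}
Step 4: union(1, 4) -> merged; set of 1 now {1, 4}
Step 5: find(1) -> no change; set of 1 is {1, 4}
Step 6: find(9) -> no change; set of 9 is {9}
Step 7: find(6) -> no change; set of 6 is {6}
Step 8: find(7) -> no change; set of 7 is {7}
Step 9: find(1) -> no change; set of 1 is {1, 4}
Step 10: union(2, 8) -> merged; set of 2 now {2, 8}
Component of 1: {1, 4}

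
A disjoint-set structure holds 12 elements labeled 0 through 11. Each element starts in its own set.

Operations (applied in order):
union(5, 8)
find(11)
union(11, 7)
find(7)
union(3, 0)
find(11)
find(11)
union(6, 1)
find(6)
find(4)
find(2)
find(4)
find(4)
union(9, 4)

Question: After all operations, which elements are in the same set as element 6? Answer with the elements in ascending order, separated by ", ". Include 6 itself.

Answer: 1, 6

Derivation:
Step 1: union(5, 8) -> merged; set of 5 now {5, 8}
Step 2: find(11) -> no change; set of 11 is {11}
Step 3: union(11, 7) -> merged; set of 11 now {7, 11}
Step 4: find(7) -> no change; set of 7 is {7, 11}
Step 5: union(3, 0) -> merged; set of 3 now {0, 3}
Step 6: find(11) -> no change; set of 11 is {7, 11}
Step 7: find(11) -> no change; set of 11 is {7, 11}
Step 8: union(6, 1) -> merged; set of 6 now {1, 6}
Step 9: find(6) -> no change; set of 6 is {1, 6}
Step 10: find(4) -> no change; set of 4 is {4}
Step 11: find(2) -> no change; set of 2 is {2}
Step 12: find(4) -> no change; set of 4 is {4}
Step 13: find(4) -> no change; set of 4 is {4}
Step 14: union(9, 4) -> merged; set of 9 now {4, 9}
Component of 6: {1, 6}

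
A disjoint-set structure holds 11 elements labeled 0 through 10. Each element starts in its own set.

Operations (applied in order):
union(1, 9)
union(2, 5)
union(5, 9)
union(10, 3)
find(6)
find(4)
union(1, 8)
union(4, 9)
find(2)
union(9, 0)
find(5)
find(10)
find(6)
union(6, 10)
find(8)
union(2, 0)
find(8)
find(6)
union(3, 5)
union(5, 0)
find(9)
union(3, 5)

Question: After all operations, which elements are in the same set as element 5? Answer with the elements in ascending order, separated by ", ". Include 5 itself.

Answer: 0, 1, 2, 3, 4, 5, 6, 8, 9, 10

Derivation:
Step 1: union(1, 9) -> merged; set of 1 now {1, 9}
Step 2: union(2, 5) -> merged; set of 2 now {2, 5}
Step 3: union(5, 9) -> merged; set of 5 now {1, 2, 5, 9}
Step 4: union(10, 3) -> merged; set of 10 now {3, 10}
Step 5: find(6) -> no change; set of 6 is {6}
Step 6: find(4) -> no change; set of 4 is {4}
Step 7: union(1, 8) -> merged; set of 1 now {1, 2, 5, 8, 9}
Step 8: union(4, 9) -> merged; set of 4 now {1, 2, 4, 5, 8, 9}
Step 9: find(2) -> no change; set of 2 is {1, 2, 4, 5, 8, 9}
Step 10: union(9, 0) -> merged; set of 9 now {0, 1, 2, 4, 5, 8, 9}
Step 11: find(5) -> no change; set of 5 is {0, 1, 2, 4, 5, 8, 9}
Step 12: find(10) -> no change; set of 10 is {3, 10}
Step 13: find(6) -> no change; set of 6 is {6}
Step 14: union(6, 10) -> merged; set of 6 now {3, 6, 10}
Step 15: find(8) -> no change; set of 8 is {0, 1, 2, 4, 5, 8, 9}
Step 16: union(2, 0) -> already same set; set of 2 now {0, 1, 2, 4, 5, 8, 9}
Step 17: find(8) -> no change; set of 8 is {0, 1, 2, 4, 5, 8, 9}
Step 18: find(6) -> no change; set of 6 is {3, 6, 10}
Step 19: union(3, 5) -> merged; set of 3 now {0, 1, 2, 3, 4, 5, 6, 8, 9, 10}
Step 20: union(5, 0) -> already same set; set of 5 now {0, 1, 2, 3, 4, 5, 6, 8, 9, 10}
Step 21: find(9) -> no change; set of 9 is {0, 1, 2, 3, 4, 5, 6, 8, 9, 10}
Step 22: union(3, 5) -> already same set; set of 3 now {0, 1, 2, 3, 4, 5, 6, 8, 9, 10}
Component of 5: {0, 1, 2, 3, 4, 5, 6, 8, 9, 10}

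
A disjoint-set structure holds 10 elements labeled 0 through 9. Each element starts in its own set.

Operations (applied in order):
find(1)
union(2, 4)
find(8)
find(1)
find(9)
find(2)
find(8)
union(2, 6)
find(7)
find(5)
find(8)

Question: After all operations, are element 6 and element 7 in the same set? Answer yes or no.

Step 1: find(1) -> no change; set of 1 is {1}
Step 2: union(2, 4) -> merged; set of 2 now {2, 4}
Step 3: find(8) -> no change; set of 8 is {8}
Step 4: find(1) -> no change; set of 1 is {1}
Step 5: find(9) -> no change; set of 9 is {9}
Step 6: find(2) -> no change; set of 2 is {2, 4}
Step 7: find(8) -> no change; set of 8 is {8}
Step 8: union(2, 6) -> merged; set of 2 now {2, 4, 6}
Step 9: find(7) -> no change; set of 7 is {7}
Step 10: find(5) -> no change; set of 5 is {5}
Step 11: find(8) -> no change; set of 8 is {8}
Set of 6: {2, 4, 6}; 7 is not a member.

Answer: no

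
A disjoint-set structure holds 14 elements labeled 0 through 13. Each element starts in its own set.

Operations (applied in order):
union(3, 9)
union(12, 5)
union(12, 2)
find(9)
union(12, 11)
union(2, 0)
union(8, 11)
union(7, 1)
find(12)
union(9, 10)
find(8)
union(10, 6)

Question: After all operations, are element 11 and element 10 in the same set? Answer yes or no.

Answer: no

Derivation:
Step 1: union(3, 9) -> merged; set of 3 now {3, 9}
Step 2: union(12, 5) -> merged; set of 12 now {5, 12}
Step 3: union(12, 2) -> merged; set of 12 now {2, 5, 12}
Step 4: find(9) -> no change; set of 9 is {3, 9}
Step 5: union(12, 11) -> merged; set of 12 now {2, 5, 11, 12}
Step 6: union(2, 0) -> merged; set of 2 now {0, 2, 5, 11, 12}
Step 7: union(8, 11) -> merged; set of 8 now {0, 2, 5, 8, 11, 12}
Step 8: union(7, 1) -> merged; set of 7 now {1, 7}
Step 9: find(12) -> no change; set of 12 is {0, 2, 5, 8, 11, 12}
Step 10: union(9, 10) -> merged; set of 9 now {3, 9, 10}
Step 11: find(8) -> no change; set of 8 is {0, 2, 5, 8, 11, 12}
Step 12: union(10, 6) -> merged; set of 10 now {3, 6, 9, 10}
Set of 11: {0, 2, 5, 8, 11, 12}; 10 is not a member.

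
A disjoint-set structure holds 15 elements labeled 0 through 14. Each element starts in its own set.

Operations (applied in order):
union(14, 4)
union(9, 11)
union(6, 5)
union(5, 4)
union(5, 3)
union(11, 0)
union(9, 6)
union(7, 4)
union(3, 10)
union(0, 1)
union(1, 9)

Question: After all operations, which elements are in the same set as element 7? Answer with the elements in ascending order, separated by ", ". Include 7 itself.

Answer: 0, 1, 3, 4, 5, 6, 7, 9, 10, 11, 14

Derivation:
Step 1: union(14, 4) -> merged; set of 14 now {4, 14}
Step 2: union(9, 11) -> merged; set of 9 now {9, 11}
Step 3: union(6, 5) -> merged; set of 6 now {5, 6}
Step 4: union(5, 4) -> merged; set of 5 now {4, 5, 6, 14}
Step 5: union(5, 3) -> merged; set of 5 now {3, 4, 5, 6, 14}
Step 6: union(11, 0) -> merged; set of 11 now {0, 9, 11}
Step 7: union(9, 6) -> merged; set of 9 now {0, 3, 4, 5, 6, 9, 11, 14}
Step 8: union(7, 4) -> merged; set of 7 now {0, 3, 4, 5, 6, 7, 9, 11, 14}
Step 9: union(3, 10) -> merged; set of 3 now {0, 3, 4, 5, 6, 7, 9, 10, 11, 14}
Step 10: union(0, 1) -> merged; set of 0 now {0, 1, 3, 4, 5, 6, 7, 9, 10, 11, 14}
Step 11: union(1, 9) -> already same set; set of 1 now {0, 1, 3, 4, 5, 6, 7, 9, 10, 11, 14}
Component of 7: {0, 1, 3, 4, 5, 6, 7, 9, 10, 11, 14}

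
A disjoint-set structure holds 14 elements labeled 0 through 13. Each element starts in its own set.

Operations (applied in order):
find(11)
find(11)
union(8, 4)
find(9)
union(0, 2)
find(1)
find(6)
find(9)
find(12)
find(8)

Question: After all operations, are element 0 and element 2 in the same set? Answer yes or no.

Answer: yes

Derivation:
Step 1: find(11) -> no change; set of 11 is {11}
Step 2: find(11) -> no change; set of 11 is {11}
Step 3: union(8, 4) -> merged; set of 8 now {4, 8}
Step 4: find(9) -> no change; set of 9 is {9}
Step 5: union(0, 2) -> merged; set of 0 now {0, 2}
Step 6: find(1) -> no change; set of 1 is {1}
Step 7: find(6) -> no change; set of 6 is {6}
Step 8: find(9) -> no change; set of 9 is {9}
Step 9: find(12) -> no change; set of 12 is {12}
Step 10: find(8) -> no change; set of 8 is {4, 8}
Set of 0: {0, 2}; 2 is a member.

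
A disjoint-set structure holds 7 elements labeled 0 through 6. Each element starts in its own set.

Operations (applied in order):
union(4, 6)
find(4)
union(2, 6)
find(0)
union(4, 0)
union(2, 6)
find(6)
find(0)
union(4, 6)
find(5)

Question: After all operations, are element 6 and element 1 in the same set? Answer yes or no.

Step 1: union(4, 6) -> merged; set of 4 now {4, 6}
Step 2: find(4) -> no change; set of 4 is {4, 6}
Step 3: union(2, 6) -> merged; set of 2 now {2, 4, 6}
Step 4: find(0) -> no change; set of 0 is {0}
Step 5: union(4, 0) -> merged; set of 4 now {0, 2, 4, 6}
Step 6: union(2, 6) -> already same set; set of 2 now {0, 2, 4, 6}
Step 7: find(6) -> no change; set of 6 is {0, 2, 4, 6}
Step 8: find(0) -> no change; set of 0 is {0, 2, 4, 6}
Step 9: union(4, 6) -> already same set; set of 4 now {0, 2, 4, 6}
Step 10: find(5) -> no change; set of 5 is {5}
Set of 6: {0, 2, 4, 6}; 1 is not a member.

Answer: no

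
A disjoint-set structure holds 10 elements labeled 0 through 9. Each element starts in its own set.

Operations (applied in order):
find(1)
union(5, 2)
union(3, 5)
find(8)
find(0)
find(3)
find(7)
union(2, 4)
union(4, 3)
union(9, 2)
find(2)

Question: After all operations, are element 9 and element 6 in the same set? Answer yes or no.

Answer: no

Derivation:
Step 1: find(1) -> no change; set of 1 is {1}
Step 2: union(5, 2) -> merged; set of 5 now {2, 5}
Step 3: union(3, 5) -> merged; set of 3 now {2, 3, 5}
Step 4: find(8) -> no change; set of 8 is {8}
Step 5: find(0) -> no change; set of 0 is {0}
Step 6: find(3) -> no change; set of 3 is {2, 3, 5}
Step 7: find(7) -> no change; set of 7 is {7}
Step 8: union(2, 4) -> merged; set of 2 now {2, 3, 4, 5}
Step 9: union(4, 3) -> already same set; set of 4 now {2, 3, 4, 5}
Step 10: union(9, 2) -> merged; set of 9 now {2, 3, 4, 5, 9}
Step 11: find(2) -> no change; set of 2 is {2, 3, 4, 5, 9}
Set of 9: {2, 3, 4, 5, 9}; 6 is not a member.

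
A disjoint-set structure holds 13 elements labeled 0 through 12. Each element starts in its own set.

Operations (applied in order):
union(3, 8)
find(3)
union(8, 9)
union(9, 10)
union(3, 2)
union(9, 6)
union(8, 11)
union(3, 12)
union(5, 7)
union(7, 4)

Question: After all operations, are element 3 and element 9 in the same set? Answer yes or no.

Step 1: union(3, 8) -> merged; set of 3 now {3, 8}
Step 2: find(3) -> no change; set of 3 is {3, 8}
Step 3: union(8, 9) -> merged; set of 8 now {3, 8, 9}
Step 4: union(9, 10) -> merged; set of 9 now {3, 8, 9, 10}
Step 5: union(3, 2) -> merged; set of 3 now {2, 3, 8, 9, 10}
Step 6: union(9, 6) -> merged; set of 9 now {2, 3, 6, 8, 9, 10}
Step 7: union(8, 11) -> merged; set of 8 now {2, 3, 6, 8, 9, 10, 11}
Step 8: union(3, 12) -> merged; set of 3 now {2, 3, 6, 8, 9, 10, 11, 12}
Step 9: union(5, 7) -> merged; set of 5 now {5, 7}
Step 10: union(7, 4) -> merged; set of 7 now {4, 5, 7}
Set of 3: {2, 3, 6, 8, 9, 10, 11, 12}; 9 is a member.

Answer: yes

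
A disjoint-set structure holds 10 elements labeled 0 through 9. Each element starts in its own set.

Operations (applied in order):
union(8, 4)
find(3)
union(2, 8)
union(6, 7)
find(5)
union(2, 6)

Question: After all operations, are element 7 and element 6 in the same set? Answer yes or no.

Step 1: union(8, 4) -> merged; set of 8 now {4, 8}
Step 2: find(3) -> no change; set of 3 is {3}
Step 3: union(2, 8) -> merged; set of 2 now {2, 4, 8}
Step 4: union(6, 7) -> merged; set of 6 now {6, 7}
Step 5: find(5) -> no change; set of 5 is {5}
Step 6: union(2, 6) -> merged; set of 2 now {2, 4, 6, 7, 8}
Set of 7: {2, 4, 6, 7, 8}; 6 is a member.

Answer: yes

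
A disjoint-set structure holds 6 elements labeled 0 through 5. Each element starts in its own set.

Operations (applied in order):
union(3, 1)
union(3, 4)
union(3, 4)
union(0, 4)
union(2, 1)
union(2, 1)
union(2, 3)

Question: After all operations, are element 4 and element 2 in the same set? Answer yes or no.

Answer: yes

Derivation:
Step 1: union(3, 1) -> merged; set of 3 now {1, 3}
Step 2: union(3, 4) -> merged; set of 3 now {1, 3, 4}
Step 3: union(3, 4) -> already same set; set of 3 now {1, 3, 4}
Step 4: union(0, 4) -> merged; set of 0 now {0, 1, 3, 4}
Step 5: union(2, 1) -> merged; set of 2 now {0, 1, 2, 3, 4}
Step 6: union(2, 1) -> already same set; set of 2 now {0, 1, 2, 3, 4}
Step 7: union(2, 3) -> already same set; set of 2 now {0, 1, 2, 3, 4}
Set of 4: {0, 1, 2, 3, 4}; 2 is a member.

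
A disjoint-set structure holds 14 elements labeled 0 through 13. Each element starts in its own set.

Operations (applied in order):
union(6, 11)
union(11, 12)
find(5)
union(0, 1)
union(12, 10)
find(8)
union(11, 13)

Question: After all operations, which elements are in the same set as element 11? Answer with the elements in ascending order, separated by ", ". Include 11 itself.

Step 1: union(6, 11) -> merged; set of 6 now {6, 11}
Step 2: union(11, 12) -> merged; set of 11 now {6, 11, 12}
Step 3: find(5) -> no change; set of 5 is {5}
Step 4: union(0, 1) -> merged; set of 0 now {0, 1}
Step 5: union(12, 10) -> merged; set of 12 now {6, 10, 11, 12}
Step 6: find(8) -> no change; set of 8 is {8}
Step 7: union(11, 13) -> merged; set of 11 now {6, 10, 11, 12, 13}
Component of 11: {6, 10, 11, 12, 13}

Answer: 6, 10, 11, 12, 13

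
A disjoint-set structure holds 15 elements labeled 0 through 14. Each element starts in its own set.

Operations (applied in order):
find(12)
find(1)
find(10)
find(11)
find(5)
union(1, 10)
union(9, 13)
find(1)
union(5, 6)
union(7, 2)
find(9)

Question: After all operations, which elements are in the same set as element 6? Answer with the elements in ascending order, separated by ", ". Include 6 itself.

Step 1: find(12) -> no change; set of 12 is {12}
Step 2: find(1) -> no change; set of 1 is {1}
Step 3: find(10) -> no change; set of 10 is {10}
Step 4: find(11) -> no change; set of 11 is {11}
Step 5: find(5) -> no change; set of 5 is {5}
Step 6: union(1, 10) -> merged; set of 1 now {1, 10}
Step 7: union(9, 13) -> merged; set of 9 now {9, 13}
Step 8: find(1) -> no change; set of 1 is {1, 10}
Step 9: union(5, 6) -> merged; set of 5 now {5, 6}
Step 10: union(7, 2) -> merged; set of 7 now {2, 7}
Step 11: find(9) -> no change; set of 9 is {9, 13}
Component of 6: {5, 6}

Answer: 5, 6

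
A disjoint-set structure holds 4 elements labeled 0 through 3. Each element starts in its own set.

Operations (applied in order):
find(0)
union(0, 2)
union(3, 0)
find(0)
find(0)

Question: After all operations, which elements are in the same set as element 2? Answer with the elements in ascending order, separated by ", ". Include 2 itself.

Answer: 0, 2, 3

Derivation:
Step 1: find(0) -> no change; set of 0 is {0}
Step 2: union(0, 2) -> merged; set of 0 now {0, 2}
Step 3: union(3, 0) -> merged; set of 3 now {0, 2, 3}
Step 4: find(0) -> no change; set of 0 is {0, 2, 3}
Step 5: find(0) -> no change; set of 0 is {0, 2, 3}
Component of 2: {0, 2, 3}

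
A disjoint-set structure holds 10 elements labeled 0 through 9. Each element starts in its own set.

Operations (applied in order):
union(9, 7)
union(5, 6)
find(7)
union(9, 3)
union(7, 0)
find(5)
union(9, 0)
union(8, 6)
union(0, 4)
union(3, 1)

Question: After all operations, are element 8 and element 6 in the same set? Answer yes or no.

Answer: yes

Derivation:
Step 1: union(9, 7) -> merged; set of 9 now {7, 9}
Step 2: union(5, 6) -> merged; set of 5 now {5, 6}
Step 3: find(7) -> no change; set of 7 is {7, 9}
Step 4: union(9, 3) -> merged; set of 9 now {3, 7, 9}
Step 5: union(7, 0) -> merged; set of 7 now {0, 3, 7, 9}
Step 6: find(5) -> no change; set of 5 is {5, 6}
Step 7: union(9, 0) -> already same set; set of 9 now {0, 3, 7, 9}
Step 8: union(8, 6) -> merged; set of 8 now {5, 6, 8}
Step 9: union(0, 4) -> merged; set of 0 now {0, 3, 4, 7, 9}
Step 10: union(3, 1) -> merged; set of 3 now {0, 1, 3, 4, 7, 9}
Set of 8: {5, 6, 8}; 6 is a member.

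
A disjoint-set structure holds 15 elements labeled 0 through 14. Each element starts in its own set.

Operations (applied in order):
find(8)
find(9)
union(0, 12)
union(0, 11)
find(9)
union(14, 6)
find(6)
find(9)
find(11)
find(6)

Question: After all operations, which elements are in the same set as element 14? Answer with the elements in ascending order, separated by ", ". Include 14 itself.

Answer: 6, 14

Derivation:
Step 1: find(8) -> no change; set of 8 is {8}
Step 2: find(9) -> no change; set of 9 is {9}
Step 3: union(0, 12) -> merged; set of 0 now {0, 12}
Step 4: union(0, 11) -> merged; set of 0 now {0, 11, 12}
Step 5: find(9) -> no change; set of 9 is {9}
Step 6: union(14, 6) -> merged; set of 14 now {6, 14}
Step 7: find(6) -> no change; set of 6 is {6, 14}
Step 8: find(9) -> no change; set of 9 is {9}
Step 9: find(11) -> no change; set of 11 is {0, 11, 12}
Step 10: find(6) -> no change; set of 6 is {6, 14}
Component of 14: {6, 14}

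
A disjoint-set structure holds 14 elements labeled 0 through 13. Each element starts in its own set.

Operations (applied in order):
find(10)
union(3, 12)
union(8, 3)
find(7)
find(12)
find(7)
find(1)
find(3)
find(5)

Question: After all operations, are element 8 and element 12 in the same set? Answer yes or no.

Step 1: find(10) -> no change; set of 10 is {10}
Step 2: union(3, 12) -> merged; set of 3 now {3, 12}
Step 3: union(8, 3) -> merged; set of 8 now {3, 8, 12}
Step 4: find(7) -> no change; set of 7 is {7}
Step 5: find(12) -> no change; set of 12 is {3, 8, 12}
Step 6: find(7) -> no change; set of 7 is {7}
Step 7: find(1) -> no change; set of 1 is {1}
Step 8: find(3) -> no change; set of 3 is {3, 8, 12}
Step 9: find(5) -> no change; set of 5 is {5}
Set of 8: {3, 8, 12}; 12 is a member.

Answer: yes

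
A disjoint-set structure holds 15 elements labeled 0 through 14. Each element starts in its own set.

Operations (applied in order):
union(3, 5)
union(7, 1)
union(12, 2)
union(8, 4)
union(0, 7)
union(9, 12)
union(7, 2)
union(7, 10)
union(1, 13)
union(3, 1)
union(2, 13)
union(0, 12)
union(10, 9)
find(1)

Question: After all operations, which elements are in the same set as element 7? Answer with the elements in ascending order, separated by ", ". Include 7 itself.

Step 1: union(3, 5) -> merged; set of 3 now {3, 5}
Step 2: union(7, 1) -> merged; set of 7 now {1, 7}
Step 3: union(12, 2) -> merged; set of 12 now {2, 12}
Step 4: union(8, 4) -> merged; set of 8 now {4, 8}
Step 5: union(0, 7) -> merged; set of 0 now {0, 1, 7}
Step 6: union(9, 12) -> merged; set of 9 now {2, 9, 12}
Step 7: union(7, 2) -> merged; set of 7 now {0, 1, 2, 7, 9, 12}
Step 8: union(7, 10) -> merged; set of 7 now {0, 1, 2, 7, 9, 10, 12}
Step 9: union(1, 13) -> merged; set of 1 now {0, 1, 2, 7, 9, 10, 12, 13}
Step 10: union(3, 1) -> merged; set of 3 now {0, 1, 2, 3, 5, 7, 9, 10, 12, 13}
Step 11: union(2, 13) -> already same set; set of 2 now {0, 1, 2, 3, 5, 7, 9, 10, 12, 13}
Step 12: union(0, 12) -> already same set; set of 0 now {0, 1, 2, 3, 5, 7, 9, 10, 12, 13}
Step 13: union(10, 9) -> already same set; set of 10 now {0, 1, 2, 3, 5, 7, 9, 10, 12, 13}
Step 14: find(1) -> no change; set of 1 is {0, 1, 2, 3, 5, 7, 9, 10, 12, 13}
Component of 7: {0, 1, 2, 3, 5, 7, 9, 10, 12, 13}

Answer: 0, 1, 2, 3, 5, 7, 9, 10, 12, 13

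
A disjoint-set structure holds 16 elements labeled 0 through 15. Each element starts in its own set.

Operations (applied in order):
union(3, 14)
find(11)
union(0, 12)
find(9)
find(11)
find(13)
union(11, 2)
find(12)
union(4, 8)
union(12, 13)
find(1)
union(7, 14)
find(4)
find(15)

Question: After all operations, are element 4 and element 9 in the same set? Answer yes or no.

Step 1: union(3, 14) -> merged; set of 3 now {3, 14}
Step 2: find(11) -> no change; set of 11 is {11}
Step 3: union(0, 12) -> merged; set of 0 now {0, 12}
Step 4: find(9) -> no change; set of 9 is {9}
Step 5: find(11) -> no change; set of 11 is {11}
Step 6: find(13) -> no change; set of 13 is {13}
Step 7: union(11, 2) -> merged; set of 11 now {2, 11}
Step 8: find(12) -> no change; set of 12 is {0, 12}
Step 9: union(4, 8) -> merged; set of 4 now {4, 8}
Step 10: union(12, 13) -> merged; set of 12 now {0, 12, 13}
Step 11: find(1) -> no change; set of 1 is {1}
Step 12: union(7, 14) -> merged; set of 7 now {3, 7, 14}
Step 13: find(4) -> no change; set of 4 is {4, 8}
Step 14: find(15) -> no change; set of 15 is {15}
Set of 4: {4, 8}; 9 is not a member.

Answer: no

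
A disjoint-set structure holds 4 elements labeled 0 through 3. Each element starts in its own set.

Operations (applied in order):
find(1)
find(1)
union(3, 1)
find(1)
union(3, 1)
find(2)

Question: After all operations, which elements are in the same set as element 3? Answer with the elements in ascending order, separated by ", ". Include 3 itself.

Answer: 1, 3

Derivation:
Step 1: find(1) -> no change; set of 1 is {1}
Step 2: find(1) -> no change; set of 1 is {1}
Step 3: union(3, 1) -> merged; set of 3 now {1, 3}
Step 4: find(1) -> no change; set of 1 is {1, 3}
Step 5: union(3, 1) -> already same set; set of 3 now {1, 3}
Step 6: find(2) -> no change; set of 2 is {2}
Component of 3: {1, 3}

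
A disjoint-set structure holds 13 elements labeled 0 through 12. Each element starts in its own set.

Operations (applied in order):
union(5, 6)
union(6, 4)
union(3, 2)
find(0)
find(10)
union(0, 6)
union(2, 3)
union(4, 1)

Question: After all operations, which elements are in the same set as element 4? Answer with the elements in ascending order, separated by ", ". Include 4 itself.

Step 1: union(5, 6) -> merged; set of 5 now {5, 6}
Step 2: union(6, 4) -> merged; set of 6 now {4, 5, 6}
Step 3: union(3, 2) -> merged; set of 3 now {2, 3}
Step 4: find(0) -> no change; set of 0 is {0}
Step 5: find(10) -> no change; set of 10 is {10}
Step 6: union(0, 6) -> merged; set of 0 now {0, 4, 5, 6}
Step 7: union(2, 3) -> already same set; set of 2 now {2, 3}
Step 8: union(4, 1) -> merged; set of 4 now {0, 1, 4, 5, 6}
Component of 4: {0, 1, 4, 5, 6}

Answer: 0, 1, 4, 5, 6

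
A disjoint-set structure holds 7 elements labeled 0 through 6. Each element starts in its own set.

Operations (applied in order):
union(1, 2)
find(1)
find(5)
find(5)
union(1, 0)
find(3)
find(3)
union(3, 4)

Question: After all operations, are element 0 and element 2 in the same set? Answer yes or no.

Answer: yes

Derivation:
Step 1: union(1, 2) -> merged; set of 1 now {1, 2}
Step 2: find(1) -> no change; set of 1 is {1, 2}
Step 3: find(5) -> no change; set of 5 is {5}
Step 4: find(5) -> no change; set of 5 is {5}
Step 5: union(1, 0) -> merged; set of 1 now {0, 1, 2}
Step 6: find(3) -> no change; set of 3 is {3}
Step 7: find(3) -> no change; set of 3 is {3}
Step 8: union(3, 4) -> merged; set of 3 now {3, 4}
Set of 0: {0, 1, 2}; 2 is a member.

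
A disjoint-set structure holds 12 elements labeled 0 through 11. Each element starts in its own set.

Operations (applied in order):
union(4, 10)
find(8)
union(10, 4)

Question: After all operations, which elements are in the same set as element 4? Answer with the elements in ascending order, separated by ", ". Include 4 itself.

Step 1: union(4, 10) -> merged; set of 4 now {4, 10}
Step 2: find(8) -> no change; set of 8 is {8}
Step 3: union(10, 4) -> already same set; set of 10 now {4, 10}
Component of 4: {4, 10}

Answer: 4, 10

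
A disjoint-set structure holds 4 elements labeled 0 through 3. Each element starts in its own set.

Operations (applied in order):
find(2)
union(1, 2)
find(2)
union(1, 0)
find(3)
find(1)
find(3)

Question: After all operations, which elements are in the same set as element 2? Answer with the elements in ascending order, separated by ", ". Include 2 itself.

Answer: 0, 1, 2

Derivation:
Step 1: find(2) -> no change; set of 2 is {2}
Step 2: union(1, 2) -> merged; set of 1 now {1, 2}
Step 3: find(2) -> no change; set of 2 is {1, 2}
Step 4: union(1, 0) -> merged; set of 1 now {0, 1, 2}
Step 5: find(3) -> no change; set of 3 is {3}
Step 6: find(1) -> no change; set of 1 is {0, 1, 2}
Step 7: find(3) -> no change; set of 3 is {3}
Component of 2: {0, 1, 2}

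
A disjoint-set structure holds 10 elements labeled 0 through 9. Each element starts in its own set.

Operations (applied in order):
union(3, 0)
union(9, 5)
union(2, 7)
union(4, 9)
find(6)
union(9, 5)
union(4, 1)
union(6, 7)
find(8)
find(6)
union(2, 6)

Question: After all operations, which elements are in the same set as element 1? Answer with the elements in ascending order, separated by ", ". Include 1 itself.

Step 1: union(3, 0) -> merged; set of 3 now {0, 3}
Step 2: union(9, 5) -> merged; set of 9 now {5, 9}
Step 3: union(2, 7) -> merged; set of 2 now {2, 7}
Step 4: union(4, 9) -> merged; set of 4 now {4, 5, 9}
Step 5: find(6) -> no change; set of 6 is {6}
Step 6: union(9, 5) -> already same set; set of 9 now {4, 5, 9}
Step 7: union(4, 1) -> merged; set of 4 now {1, 4, 5, 9}
Step 8: union(6, 7) -> merged; set of 6 now {2, 6, 7}
Step 9: find(8) -> no change; set of 8 is {8}
Step 10: find(6) -> no change; set of 6 is {2, 6, 7}
Step 11: union(2, 6) -> already same set; set of 2 now {2, 6, 7}
Component of 1: {1, 4, 5, 9}

Answer: 1, 4, 5, 9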